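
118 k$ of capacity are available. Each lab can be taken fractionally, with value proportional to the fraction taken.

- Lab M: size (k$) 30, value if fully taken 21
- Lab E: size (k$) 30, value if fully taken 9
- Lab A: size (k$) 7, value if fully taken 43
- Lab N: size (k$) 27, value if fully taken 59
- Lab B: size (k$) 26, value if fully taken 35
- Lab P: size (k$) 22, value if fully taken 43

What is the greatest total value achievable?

202.8

Rank by value-to-size ratio: Lab A 43/7≈6.14, Lab N 59/27≈2.19, Lab P 43/22≈1.95, Lab B 35/26≈1.35, Lab M 21/30≈0.7, Lab E 9/30≈0.3.
All 7 k$ of Lab A fit (value 43) → 111 remain.
Lab N: take in full, 27 k$ for value 59 → 84 left.
Take all of Lab P (22 k$, value 43) → 62 k$ left.
All 26 k$ of Lab B fit (value 35) → 36 remain.
Take all of Lab M (30 k$, value 21) → 6 k$ left.
Only 6 k$ remain; take 6/30 of Lab E for value 9×6/30 = 1.8.
Total value = 202.8.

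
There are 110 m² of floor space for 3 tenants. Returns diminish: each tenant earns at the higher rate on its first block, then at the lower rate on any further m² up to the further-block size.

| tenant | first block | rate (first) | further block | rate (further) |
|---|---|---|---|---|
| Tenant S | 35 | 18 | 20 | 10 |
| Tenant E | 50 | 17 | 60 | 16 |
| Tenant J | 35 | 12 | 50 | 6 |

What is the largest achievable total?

1880

Treat each block as its own option and order by rate: Tenant S/tier1 18 > Tenant E/tier1 17 > Tenant E/tier2 16 > Tenant J/tier1 12 > Tenant S/tier2 10 > Tenant J/tier2 6.
Tenant S/tier1 (18): +35 → 75 left.
Tenant E/tier1 (17): +50 → 25 left.
Tenant E tier2 at 16: only 25 left, fill 25.
Total = 18×35 + 17×50 + 16×25 = 1880.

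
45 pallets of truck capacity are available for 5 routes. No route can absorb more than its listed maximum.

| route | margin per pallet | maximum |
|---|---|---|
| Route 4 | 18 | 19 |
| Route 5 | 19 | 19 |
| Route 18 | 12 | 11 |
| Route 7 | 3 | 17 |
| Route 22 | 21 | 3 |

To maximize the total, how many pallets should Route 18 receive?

Rank by margin per pallet: Route 22 21 > Route 5 19 > Route 4 18 > Route 18 12 > Route 7 3.
Route 22: +3 to 3 (cap) → 42 left.
Give Route 5 19 to hit its cap of 19 → 23 left.
Route 4: +19 to 19 (cap) → 4 left.
Only 4 left; Route 18 takes them to reach 4.

4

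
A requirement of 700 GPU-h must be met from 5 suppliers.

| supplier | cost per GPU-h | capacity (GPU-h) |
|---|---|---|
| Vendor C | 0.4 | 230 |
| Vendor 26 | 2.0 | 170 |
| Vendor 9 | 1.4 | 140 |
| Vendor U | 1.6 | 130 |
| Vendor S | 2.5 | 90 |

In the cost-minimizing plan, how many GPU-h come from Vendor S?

Cheapest first:
Take 230 from Vendor C at 0.4 → need 470 more.
Vendor 9 at 1.4: take all 140 GPU-h → 330 still needed.
Vendor U (1.6): use full 130 → 200 GPU-h to go.
Vendor 26 (2.0): use full 170 → 30 GPU-h to go.
Vendor S (2.5): take the remaining 30 → done.

30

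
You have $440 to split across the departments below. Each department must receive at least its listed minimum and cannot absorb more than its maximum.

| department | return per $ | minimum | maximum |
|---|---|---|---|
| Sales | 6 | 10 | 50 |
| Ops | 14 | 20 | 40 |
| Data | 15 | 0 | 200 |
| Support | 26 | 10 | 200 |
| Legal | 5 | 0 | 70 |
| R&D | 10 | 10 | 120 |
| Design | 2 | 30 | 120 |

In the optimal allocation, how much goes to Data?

170

Meeting every minimum uses 10+20+0+10+0+10+30 = 80 $, leaving 360.
Highest return per $ first: Support 26 > Data 15 > Ops 14 > R&D 10 > Sales 6 > Legal 5 > Design 2.
Support: +190 to 200 (cap) ; 170 left.
Only 170 left; Data takes them to reach 170.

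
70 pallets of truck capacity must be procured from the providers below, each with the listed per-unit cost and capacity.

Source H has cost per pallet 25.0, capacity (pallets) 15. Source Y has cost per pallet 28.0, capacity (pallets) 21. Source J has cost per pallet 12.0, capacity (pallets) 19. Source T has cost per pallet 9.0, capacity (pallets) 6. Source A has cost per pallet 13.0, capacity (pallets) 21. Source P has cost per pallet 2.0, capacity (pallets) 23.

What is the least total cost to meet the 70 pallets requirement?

Fill from the cheapest provider first.
Take 23 from Source P at 2.0 → need 47 more.
Take 6 from Source T at 9.0 → need 41 more.
Source J at 12.0: take all 19 pallets → 22 still needed.
Source A at 13.0: take all 21 pallets → 1 still needed.
Source H (25.0): take the remaining 1 → done.
Source Y: unused.
Cost = 23×2.0 + 6×9.0 + 19×12.0 + 21×13.0 + 1×25.0 = 626.

626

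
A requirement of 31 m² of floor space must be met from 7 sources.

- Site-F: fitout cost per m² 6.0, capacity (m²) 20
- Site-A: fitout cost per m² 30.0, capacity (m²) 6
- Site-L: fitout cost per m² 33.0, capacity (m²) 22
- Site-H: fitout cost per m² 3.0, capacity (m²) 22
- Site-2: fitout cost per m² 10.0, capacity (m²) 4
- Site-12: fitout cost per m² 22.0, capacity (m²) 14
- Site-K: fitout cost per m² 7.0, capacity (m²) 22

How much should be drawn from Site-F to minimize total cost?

9

Cheapest first:
Take 22 from Site-H at 3.0 ; need 9 more.
Take 9 from Site-F at 6.0 to finish.
Site-K, Site-2, Site-12, Site-A, Site-L: unused.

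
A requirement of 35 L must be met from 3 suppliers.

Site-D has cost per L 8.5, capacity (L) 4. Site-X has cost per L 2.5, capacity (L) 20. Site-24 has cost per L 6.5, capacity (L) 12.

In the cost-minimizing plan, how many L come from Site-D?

3

Cheapest first:
Site-X at 2.5: take all 20 L ; 15 still needed.
Site-24 at 6.5: take all 12 L ; 3 still needed.
Take 3 from Site-D at 8.5 to finish.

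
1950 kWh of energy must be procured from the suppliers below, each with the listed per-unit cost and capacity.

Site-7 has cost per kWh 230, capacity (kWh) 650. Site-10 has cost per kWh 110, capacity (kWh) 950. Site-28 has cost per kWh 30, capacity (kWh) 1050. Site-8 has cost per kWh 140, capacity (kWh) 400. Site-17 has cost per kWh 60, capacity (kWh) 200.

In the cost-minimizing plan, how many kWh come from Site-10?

Fill from the cheapest supplier first.
Site-28 at 30: take all 1050 kWh ; 900 still needed.
Take 200 from Site-17 at 60 ; need 700 more.
Site-10 (110): take the remaining 700 ; done.
Site-8, Site-7: unused.

700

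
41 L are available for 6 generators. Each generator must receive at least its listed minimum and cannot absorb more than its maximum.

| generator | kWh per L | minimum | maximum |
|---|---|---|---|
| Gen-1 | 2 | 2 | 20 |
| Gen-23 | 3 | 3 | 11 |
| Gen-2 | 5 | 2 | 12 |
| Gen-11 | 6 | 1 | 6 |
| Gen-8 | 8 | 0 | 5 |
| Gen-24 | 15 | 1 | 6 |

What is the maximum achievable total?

Meeting every minimum uses 2+3+2+1+0+1 = 9 L, leaving 32.
Order the generators by kWh per L: Gen-24 15 > Gen-8 8 > Gen-11 6 > Gen-2 5 > Gen-23 3 > Gen-1 2.
Gen-24: +5 to 6 (cap) ; 27 left.
Gen-8 takes 5 more to reach its cap of 5 ; 22 left.
Give Gen-11 5 more to hit its cap of 6 ; 17 left.
Give Gen-2 10 more to hit its cap of 12 ; 7 left.
Only 7 left; Gen-23 takes them to reach 10.
Total = 2×2 + 3×10 + 5×12 + 6×6 + 8×5 + 15×6 = 260.

260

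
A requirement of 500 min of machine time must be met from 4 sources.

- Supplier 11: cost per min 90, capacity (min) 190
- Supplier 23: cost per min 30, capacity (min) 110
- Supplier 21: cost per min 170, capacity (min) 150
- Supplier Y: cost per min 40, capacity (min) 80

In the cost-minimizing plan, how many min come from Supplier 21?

Cheapest first:
Supplier 23 (30): use full 110 — 390 min to go.
Supplier Y at 40: take all 80 min — 310 still needed.
Take 190 from Supplier 11 at 90 — need 120 more.
Supplier 21 (170): take the remaining 120 — done.

120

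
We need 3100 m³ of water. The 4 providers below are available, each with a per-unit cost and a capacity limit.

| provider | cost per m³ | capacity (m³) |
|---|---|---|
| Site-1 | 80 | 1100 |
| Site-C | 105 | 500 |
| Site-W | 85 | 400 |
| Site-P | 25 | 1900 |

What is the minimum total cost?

Use providers in increasing cost order.
Site-P (25): use full 1900 → 1200 m³ to go.
Site-1 at 80: take all 1100 m³ → 100 still needed.
Site-W (85): take the remaining 100 → done.
Site-C: unused.
Cost = 1900×25 + 1100×80 + 100×85 = 144000.

144000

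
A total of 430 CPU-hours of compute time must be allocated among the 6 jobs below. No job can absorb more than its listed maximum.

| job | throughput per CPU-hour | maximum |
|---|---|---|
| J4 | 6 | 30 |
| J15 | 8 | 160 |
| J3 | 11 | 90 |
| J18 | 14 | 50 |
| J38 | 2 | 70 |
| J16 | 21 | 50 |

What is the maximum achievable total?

4300

Highest throughput per CPU-hour first: J16 21 > J18 14 > J3 11 > J15 8 > J4 6 > J38 2.
Give J16 50 to hit its cap of 50 ; 380 left.
J18 takes 50 to reach its cap of 50 ; 330 left.
Give J3 90 to hit its cap of 90 ; 240 left.
J15 takes 160 to reach its cap of 160 ; 80 left.
J4 takes 30 to reach its cap of 30 ; 50 left.
J38: +50 (room for 70) → 50. Pool exhausted.
Total = 6×30 + 8×160 + 11×90 + 14×50 + 2×50 + 21×50 = 4300.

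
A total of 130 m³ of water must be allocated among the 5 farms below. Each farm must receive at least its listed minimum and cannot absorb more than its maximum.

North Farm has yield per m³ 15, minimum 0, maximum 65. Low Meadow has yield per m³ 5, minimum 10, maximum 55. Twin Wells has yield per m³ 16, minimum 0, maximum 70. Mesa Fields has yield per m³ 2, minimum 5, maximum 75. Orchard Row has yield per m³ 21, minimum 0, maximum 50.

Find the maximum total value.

2150

Meeting every minimum uses 0+10+0+5+0 = 15 m³, leaving 115.
Highest yield per m³ first: Orchard Row 21 > Twin Wells 16 > North Farm 15 > Low Meadow 5 > Mesa Fields 2.
Orchard Row: +50 to 50 (cap) — 65 left.
Only 65 left; Twin Wells takes them to reach 65.
Total = 5×10 + 16×65 + 2×5 + 21×50 = 2150.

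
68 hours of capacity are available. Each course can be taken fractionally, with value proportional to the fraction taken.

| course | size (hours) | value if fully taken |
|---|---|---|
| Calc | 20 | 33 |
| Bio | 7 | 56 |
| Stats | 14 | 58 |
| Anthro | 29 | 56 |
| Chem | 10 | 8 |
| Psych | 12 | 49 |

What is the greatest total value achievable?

Rank by value-to-size ratio: Bio 56/7≈8, Stats 58/14≈4.14, Psych 49/12≈4.08, Anthro 56/29≈1.93, Calc 33/20≈1.65, Chem 8/10≈0.8.
All 7 hours of Bio fit (value 56) ; 61 remain.
All 14 hours of Stats fit (value 58) ; 47 remain.
All 12 hours of Psych fit (value 49) ; 35 remain.
Anthro: take in full, 29 hours for value 56 ; 6 left.
6 hours left: a 6/20 share of Calc gives 33×6/20 = 9.9.
Total value = 228.9.

228.9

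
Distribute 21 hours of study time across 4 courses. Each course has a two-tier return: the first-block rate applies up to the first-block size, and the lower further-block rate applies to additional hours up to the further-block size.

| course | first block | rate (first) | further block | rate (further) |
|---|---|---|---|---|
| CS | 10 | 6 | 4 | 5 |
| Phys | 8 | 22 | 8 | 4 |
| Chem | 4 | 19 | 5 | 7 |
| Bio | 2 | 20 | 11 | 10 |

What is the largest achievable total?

362

Rank every tier by rate: Phys/first 22 > Bio/first 20 > Chem/first 19 > Bio/second 10 > Chem/second 7 > CS/first 6 > CS/second 5 > Phys/second 4.
Phys/first (22): +8 → 13 left.
Fill Bio first block (2 at 20) → 11 left.
Chem first at 19: fill all 4 → 7 left.
Bio/second: +7 of 11 at 10; pool empty.
Total = 22×8 + 20×2 + 19×4 + 10×7 = 362.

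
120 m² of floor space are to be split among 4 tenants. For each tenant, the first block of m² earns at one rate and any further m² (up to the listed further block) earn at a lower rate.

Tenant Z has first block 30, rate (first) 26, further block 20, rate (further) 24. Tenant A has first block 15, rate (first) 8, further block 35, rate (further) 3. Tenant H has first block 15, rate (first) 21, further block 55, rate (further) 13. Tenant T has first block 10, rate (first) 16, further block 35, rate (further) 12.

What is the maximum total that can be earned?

Treat each block as its own option and order by rate: Tenant Z/T1 26 > Tenant Z/T2 24 > Tenant H/T1 21 > Tenant T/T1 16 > Tenant H/T2 13 > Tenant T/T2 12 > Tenant A/T1 8 > Tenant A/T2 3.
Tenant Z T1 at 26: fill all 30 → 90 left.
Tenant Z/T2 (24): +20 → 70 left.
Tenant H T1 at 21: fill all 15 → 55 left.
Tenant T T1 at 16: fill all 10 → 45 left.
45 remain; put them into Tenant H T2 at 13.
Total = 26×30 + 24×20 + 21×15 + 16×10 + 13×45 = 2320.

2320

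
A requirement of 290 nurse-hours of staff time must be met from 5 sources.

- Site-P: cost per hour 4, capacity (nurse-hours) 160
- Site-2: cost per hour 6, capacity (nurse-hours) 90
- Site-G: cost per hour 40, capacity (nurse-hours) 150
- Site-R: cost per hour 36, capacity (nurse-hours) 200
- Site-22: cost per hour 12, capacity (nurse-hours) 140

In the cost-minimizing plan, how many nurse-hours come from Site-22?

40

Fill from the cheapest source first.
Site-P at 4: take all 160 nurse-hours ; 130 still needed.
Site-2 at 6: take all 90 nurse-hours ; 40 still needed.
Site-22 at 12: take 40 of its 140 ; requirement met.
Site-R, Site-G: unused.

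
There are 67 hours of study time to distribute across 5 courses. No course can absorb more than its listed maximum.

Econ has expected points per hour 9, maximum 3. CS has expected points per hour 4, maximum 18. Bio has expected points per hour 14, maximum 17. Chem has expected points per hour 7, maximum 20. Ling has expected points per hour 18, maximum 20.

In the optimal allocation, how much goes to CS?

7

Highest expected points per hour first: Ling 18 > Bio 14 > Econ 9 > Chem 7 > CS 4.
Give Ling 20 to hit its cap of 20 ; 47 left.
Bio takes 17 to reach its cap of 17 ; 30 left.
Econ: +3 to 3 (cap) ; 27 left.
Chem: +20 to 20 (cap) ; 7 left.
CS: +7 (room for 18) → 7. Pool exhausted.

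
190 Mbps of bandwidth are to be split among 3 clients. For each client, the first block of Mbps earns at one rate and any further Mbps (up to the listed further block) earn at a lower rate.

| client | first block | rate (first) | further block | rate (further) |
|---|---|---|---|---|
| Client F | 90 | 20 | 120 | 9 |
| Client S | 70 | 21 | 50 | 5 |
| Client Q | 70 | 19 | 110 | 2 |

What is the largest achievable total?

Rank every tier by rate: Client S/tier1 21 > Client F/tier1 20 > Client Q/tier1 19 > Client F/tier2 9 > Client S/tier2 5 > Client Q/tier2 2.
Fill Client S tier1 block (70 at 21) → 120 left.
Client F/tier1 (20): +90 → 30 left.
Client Q tier1 at 19: only 30 left, fill 30.
Total = 21×70 + 20×90 + 19×30 = 3840.

3840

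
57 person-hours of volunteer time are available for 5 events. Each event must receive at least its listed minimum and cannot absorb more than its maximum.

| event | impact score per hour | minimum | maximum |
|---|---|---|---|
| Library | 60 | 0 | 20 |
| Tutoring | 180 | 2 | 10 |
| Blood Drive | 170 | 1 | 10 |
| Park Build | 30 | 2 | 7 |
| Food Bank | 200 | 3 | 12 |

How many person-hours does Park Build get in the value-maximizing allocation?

Meeting every minimum uses 0+2+1+2+3 = 8 person-hours, leaving 49.
Highest impact score per hour first: Food Bank 200 > Tutoring 180 > Blood Drive 170 > Library 60 > Park Build 30.
Food Bank takes 9 more to reach its cap of 12 — 40 left.
Give Tutoring 8 more to hit its cap of 10 — 32 left.
Give Blood Drive 9 more to hit its cap of 10 — 23 left.
Library takes 20 more to reach its cap of 20 — 3 left.
Park Build has room for 5 more but only 3 remain, so it gets 5.

5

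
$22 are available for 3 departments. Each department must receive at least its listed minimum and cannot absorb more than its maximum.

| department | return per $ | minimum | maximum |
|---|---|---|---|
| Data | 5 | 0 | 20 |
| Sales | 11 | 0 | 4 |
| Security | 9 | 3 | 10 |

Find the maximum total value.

Meeting every minimum uses 0+0+3 = 3 $, leaving 19.
Order the departments by return per $: Sales 11 > Security 9 > Data 5.
Sales takes 4 more to reach its cap of 4 → 15 left.
Give Security 7 more to hit its cap of 10 → 8 left.
Data: +8 (room for 20) → 8. Pool exhausted.
Total = 5×8 + 11×4 + 9×10 = 174.

174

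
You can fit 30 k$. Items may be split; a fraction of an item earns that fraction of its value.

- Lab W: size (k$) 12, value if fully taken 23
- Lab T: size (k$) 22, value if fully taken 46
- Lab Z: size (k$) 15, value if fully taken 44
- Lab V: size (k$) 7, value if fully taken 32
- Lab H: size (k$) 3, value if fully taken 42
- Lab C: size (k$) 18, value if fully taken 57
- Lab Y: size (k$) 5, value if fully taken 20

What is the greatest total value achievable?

Rank by value-to-size ratio: Lab H 42/3≈14, Lab V 32/7≈4.57, Lab Y 20/5≈4, Lab C 57/18≈3.17, Lab Z 44/15≈2.93, Lab T 46/22≈2.09, Lab W 23/12≈1.92.
All 3 k$ of Lab H fit (value 42) — 27 remain.
Lab V: take in full, 7 k$ for value 32 — 20 left.
Lab Y: take in full, 5 k$ for value 20 — 15 left.
Fill the last 15 k$ with part of Lab C: 15/18 of it earns 47.5.
Total value = 141.5.

141.5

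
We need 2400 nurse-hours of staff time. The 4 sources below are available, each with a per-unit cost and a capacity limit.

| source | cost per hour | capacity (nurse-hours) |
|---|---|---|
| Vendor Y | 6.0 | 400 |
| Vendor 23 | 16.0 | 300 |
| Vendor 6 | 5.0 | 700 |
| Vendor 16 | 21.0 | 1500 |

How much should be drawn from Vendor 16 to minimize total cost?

Use sources in increasing cost order.
Vendor 6 (5.0): use full 700 — 1700 nurse-hours to go.
Vendor Y at 6.0: take all 400 nurse-hours — 1300 still needed.
Vendor 23 at 16.0: take all 300 nurse-hours — 1000 still needed.
Vendor 16 at 21.0: take 1000 of its 1500 — requirement met.

1000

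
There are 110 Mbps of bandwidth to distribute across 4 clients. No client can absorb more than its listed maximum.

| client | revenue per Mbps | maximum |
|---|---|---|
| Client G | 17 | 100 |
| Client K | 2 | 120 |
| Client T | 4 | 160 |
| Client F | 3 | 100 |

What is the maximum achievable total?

Rank by revenue per Mbps: Client G 17 > Client T 4 > Client F 3 > Client K 2.
Client G: +100 to 100 (cap) — 10 left.
Client T has room for 160 but only 10 remain, so it gets 10.
Total = 17×100 + 4×10 = 1740.

1740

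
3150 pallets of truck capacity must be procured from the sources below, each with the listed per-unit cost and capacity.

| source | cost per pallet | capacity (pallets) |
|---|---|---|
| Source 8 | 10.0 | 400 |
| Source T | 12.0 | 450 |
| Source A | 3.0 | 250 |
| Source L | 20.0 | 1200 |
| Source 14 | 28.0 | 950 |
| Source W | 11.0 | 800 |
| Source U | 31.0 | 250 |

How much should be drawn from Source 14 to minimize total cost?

Use sources in increasing cost order.
Source A at 3.0: take all 250 pallets — 2900 still needed.
Source 8 at 10.0: take all 400 pallets — 2500 still needed.
Source W (11.0): use full 800 — 1700 pallets to go.
Source T (12.0): use full 450 — 1250 pallets to go.
Source L (20.0): use full 1200 — 50 pallets to go.
Source 14 at 28.0: take 50 of its 950 — requirement met.
Source U: unused.

50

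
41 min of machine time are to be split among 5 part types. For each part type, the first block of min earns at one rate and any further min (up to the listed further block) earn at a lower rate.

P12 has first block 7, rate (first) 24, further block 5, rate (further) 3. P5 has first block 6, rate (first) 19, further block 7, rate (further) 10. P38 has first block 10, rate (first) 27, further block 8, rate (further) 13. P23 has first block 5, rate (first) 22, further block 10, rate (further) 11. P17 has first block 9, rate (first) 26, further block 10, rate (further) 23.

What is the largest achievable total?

Rank every tier by rate: P38/first 27 > P17/first 26 > P12/first 24 > P17/second 23 > P23/first 22 > P5/first 19 > P38/second 13 > P23/second 11 > P5/second 10 > P12/second 3.
Fill P38 first block (10 at 27) — 31 left.
Fill P17 first block (9 at 26) — 22 left.
Fill P12 first block (7 at 24) — 15 left.
P17/second (23): +10 — 5 left.
P23/first (22): +5 — 0 left.
Total = 27×10 + 26×9 + 24×7 + 23×10 + 22×5 = 1012.

1012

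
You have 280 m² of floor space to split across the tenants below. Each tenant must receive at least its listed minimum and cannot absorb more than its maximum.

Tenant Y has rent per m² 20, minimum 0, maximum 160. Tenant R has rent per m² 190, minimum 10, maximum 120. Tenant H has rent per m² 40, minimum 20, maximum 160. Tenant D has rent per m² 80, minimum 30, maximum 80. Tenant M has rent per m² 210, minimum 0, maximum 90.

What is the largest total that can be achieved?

46500

Meeting every minimum uses 0+10+20+30+0 = 60 m², leaving 220.
Order the tenants by rent per m²: Tenant M 210 > Tenant R 190 > Tenant D 80 > Tenant H 40 > Tenant Y 20.
Tenant M: +90 to 90 (cap) — 130 left.
Give Tenant R 110 more to hit its cap of 120 — 20 left.
Tenant D: +20 (room for 50) → 50. Pool exhausted.
Total = 190×120 + 40×20 + 80×50 + 210×90 = 46500.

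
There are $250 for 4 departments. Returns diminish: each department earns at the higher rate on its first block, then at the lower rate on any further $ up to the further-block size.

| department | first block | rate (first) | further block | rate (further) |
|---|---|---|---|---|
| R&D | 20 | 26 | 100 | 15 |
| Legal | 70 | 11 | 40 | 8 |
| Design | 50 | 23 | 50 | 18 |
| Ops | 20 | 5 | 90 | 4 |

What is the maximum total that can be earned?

4400

Treat each block as its own option and order by rate: R&D/T1 26 > Design/T1 23 > Design/T2 18 > R&D/T2 15 > Legal/T1 11 > Legal/T2 8 > Ops/T1 5 > Ops/T2 4.
R&D/T1 (26): +20 — 230 left.
Design/T1 (23): +50 — 180 left.
Design/T2 (18): +50 — 130 left.
Fill R&D T2 block (100 at 15) — 30 left.
Legal T1 at 11: only 30 left, fill 30.
Total = 26×20 + 23×50 + 18×50 + 15×100 + 11×30 = 4400.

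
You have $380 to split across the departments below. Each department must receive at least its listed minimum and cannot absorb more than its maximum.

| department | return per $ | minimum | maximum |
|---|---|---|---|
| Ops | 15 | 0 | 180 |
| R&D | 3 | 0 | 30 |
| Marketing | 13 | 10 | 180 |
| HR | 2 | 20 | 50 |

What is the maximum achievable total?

5080

Meeting every minimum uses 0+0+10+20 = 30 $, leaving 350.
Order the departments by return per $: Ops 15 > Marketing 13 > R&D 3 > HR 2.
Ops: +180 to 180 (cap) ; 170 left.
Marketing: +170 to 180 (cap) ; 0 left.
Total = 15×180 + 13×180 + 2×20 = 5080.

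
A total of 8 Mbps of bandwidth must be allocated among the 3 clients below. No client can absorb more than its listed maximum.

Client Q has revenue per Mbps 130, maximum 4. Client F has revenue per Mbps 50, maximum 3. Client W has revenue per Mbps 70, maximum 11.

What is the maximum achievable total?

Order the clients by revenue per Mbps: Client Q 130 > Client W 70 > Client F 50.
Give Client Q 4 to hit its cap of 4 → 4 left.
Client W: +4 (room for 11) → 4. Pool exhausted.
Total = 130×4 + 70×4 = 800.

800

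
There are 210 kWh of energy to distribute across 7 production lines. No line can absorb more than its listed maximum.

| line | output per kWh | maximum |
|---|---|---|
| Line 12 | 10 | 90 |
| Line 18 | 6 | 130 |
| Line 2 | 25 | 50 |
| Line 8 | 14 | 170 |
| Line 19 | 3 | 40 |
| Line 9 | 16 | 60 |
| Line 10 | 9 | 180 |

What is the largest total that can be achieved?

Highest output per kWh first: Line 2 25 > Line 9 16 > Line 8 14 > Line 12 10 > Line 10 9 > Line 18 6 > Line 19 3.
Line 2: +50 to 50 (cap) — 160 left.
Give Line 9 60 to hit its cap of 60 — 100 left.
Line 8 has room for 170 but only 100 remain, so it gets 100.
Total = 25×50 + 14×100 + 16×60 = 3610.

3610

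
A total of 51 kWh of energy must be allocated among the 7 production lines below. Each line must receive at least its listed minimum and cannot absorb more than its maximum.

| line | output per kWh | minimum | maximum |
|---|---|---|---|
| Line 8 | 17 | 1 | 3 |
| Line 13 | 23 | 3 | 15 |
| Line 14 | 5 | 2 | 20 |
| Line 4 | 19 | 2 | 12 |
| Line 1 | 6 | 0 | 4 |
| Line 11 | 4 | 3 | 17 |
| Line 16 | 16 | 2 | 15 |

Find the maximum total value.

892

Meeting every minimum uses 1+3+2+2+0+3+2 = 13 kWh, leaving 38.
Order the production lines by output per kWh: Line 13 23 > Line 4 19 > Line 8 17 > Line 16 16 > Line 1 6 > Line 14 5 > Line 11 4.
Line 13 takes 12 more to reach its cap of 15 — 26 left.
Give Line 4 10 more to hit its cap of 12 — 16 left.
Line 8 takes 2 more to reach its cap of 3 — 14 left.
Line 16 takes 13 more to reach its cap of 15 — 1 left.
Line 1: +1 (room for 4) → 1. Pool exhausted.
Total = 17×3 + 23×15 + 5×2 + 19×12 + 6×1 + 4×3 + 16×15 = 892.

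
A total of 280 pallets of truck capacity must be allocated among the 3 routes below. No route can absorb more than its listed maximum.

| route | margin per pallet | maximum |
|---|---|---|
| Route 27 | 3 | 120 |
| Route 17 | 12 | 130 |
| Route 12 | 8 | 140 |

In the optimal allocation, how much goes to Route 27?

10

Order the routes by margin per pallet: Route 17 12 > Route 12 8 > Route 27 3.
Route 17: +130 to 130 (cap) — 150 left.
Route 12 takes 140 to reach its cap of 140 — 10 left.
Only 10 left; Route 27 takes them to reach 10.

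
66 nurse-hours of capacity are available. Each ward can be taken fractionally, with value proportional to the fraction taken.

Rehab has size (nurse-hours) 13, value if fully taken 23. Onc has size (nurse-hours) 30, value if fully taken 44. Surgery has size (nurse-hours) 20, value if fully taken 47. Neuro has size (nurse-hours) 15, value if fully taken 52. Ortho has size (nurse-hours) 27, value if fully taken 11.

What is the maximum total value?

148.4

Rank by value-to-size ratio: Neuro 52/15≈3.47, Surgery 47/20≈2.35, Rehab 23/13≈1.77, Onc 44/30≈1.47, Ortho 11/27≈0.407.
Neuro: take in full, 15 nurse-hours for value 52 → 51 left.
Take all of Surgery (20 nurse-hours, value 47) → 31 nurse-hours left.
Take all of Rehab (13 nurse-hours, value 23) → 18 nurse-hours left.
18 nurse-hours left: a 18/30 share of Onc gives 44×18/30 = 26.4.
Total value = 148.4.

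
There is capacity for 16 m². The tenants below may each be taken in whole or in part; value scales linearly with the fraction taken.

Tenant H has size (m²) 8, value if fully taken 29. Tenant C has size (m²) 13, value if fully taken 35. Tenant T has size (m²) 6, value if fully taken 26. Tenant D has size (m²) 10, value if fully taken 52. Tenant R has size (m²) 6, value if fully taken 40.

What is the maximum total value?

92

Sort by value density: Tenant R 40/6≈6.67, Tenant D 52/10≈5.2, Tenant T 26/6≈4.33, Tenant H 29/8≈3.62, Tenant C 35/13≈2.69.
Take all of Tenant R (6 m², value 40) — 10 m² left.
Tenant D: take in full, 10 m² for value 52 — 0 left.
Total value = 92.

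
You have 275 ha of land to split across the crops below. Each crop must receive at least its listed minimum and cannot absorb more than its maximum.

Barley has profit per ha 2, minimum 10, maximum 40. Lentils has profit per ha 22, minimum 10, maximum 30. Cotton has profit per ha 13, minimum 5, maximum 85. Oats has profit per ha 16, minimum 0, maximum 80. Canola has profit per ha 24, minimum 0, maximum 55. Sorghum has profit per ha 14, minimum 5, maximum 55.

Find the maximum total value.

4635

Meeting every minimum uses 10+10+5+0+0+5 = 30 ha, leaving 245.
Rank by profit per ha: Canola 24 > Lentils 22 > Oats 16 > Sorghum 14 > Cotton 13 > Barley 2.
Canola: +55 to 55 (cap) ; 190 left.
Give Lentils 20 more to hit its cap of 30 ; 170 left.
Oats: +80 to 80 (cap) ; 90 left.
Sorghum: +50 to 55 (cap) ; 40 left.
Only 40 left; Cotton takes them to reach 45.
Total = 2×10 + 22×30 + 13×45 + 16×80 + 24×55 + 14×55 = 4635.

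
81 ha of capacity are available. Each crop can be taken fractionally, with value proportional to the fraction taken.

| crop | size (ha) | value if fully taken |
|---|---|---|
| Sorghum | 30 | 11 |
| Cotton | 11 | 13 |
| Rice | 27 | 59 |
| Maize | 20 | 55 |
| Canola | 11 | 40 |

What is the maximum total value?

Sort by value density: Canola 40/11≈3.64, Maize 55/20≈2.75, Rice 59/27≈2.19, Cotton 13/11≈1.18, Sorghum 11/30≈0.367.
All 11 ha of Canola fit (value 40) ; 70 remain.
Maize: take in full, 20 ha for value 55 ; 50 left.
All 27 ha of Rice fit (value 59) ; 23 remain.
Cotton: take in full, 11 ha for value 13 ; 12 left.
Fill the last 12 ha with part of Sorghum: 12/30 of it earns 4.4.
Total value = 171.4.

171.4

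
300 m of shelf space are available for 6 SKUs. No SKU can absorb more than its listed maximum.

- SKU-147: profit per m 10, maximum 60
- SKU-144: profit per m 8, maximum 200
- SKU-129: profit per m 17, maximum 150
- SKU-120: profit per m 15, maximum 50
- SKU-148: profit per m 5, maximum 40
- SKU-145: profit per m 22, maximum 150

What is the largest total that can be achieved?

5850

Rank by profit per m: SKU-145 22 > SKU-129 17 > SKU-120 15 > SKU-147 10 > SKU-144 8 > SKU-148 5.
Give SKU-145 150 to hit its cap of 150 — 150 left.
Give SKU-129 150 to hit its cap of 150 — 0 left.
Total = 17×150 + 22×150 = 5850.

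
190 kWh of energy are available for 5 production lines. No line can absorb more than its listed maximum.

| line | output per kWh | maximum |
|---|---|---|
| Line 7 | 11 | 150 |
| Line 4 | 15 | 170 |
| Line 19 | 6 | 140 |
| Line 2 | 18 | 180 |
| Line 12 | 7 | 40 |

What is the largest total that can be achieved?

3390

Rank by output per kWh: Line 2 18 > Line 4 15 > Line 7 11 > Line 12 7 > Line 19 6.
Give Line 2 180 to hit its cap of 180 — 10 left.
Only 10 left; Line 4 takes them to reach 10.
Total = 15×10 + 18×180 = 3390.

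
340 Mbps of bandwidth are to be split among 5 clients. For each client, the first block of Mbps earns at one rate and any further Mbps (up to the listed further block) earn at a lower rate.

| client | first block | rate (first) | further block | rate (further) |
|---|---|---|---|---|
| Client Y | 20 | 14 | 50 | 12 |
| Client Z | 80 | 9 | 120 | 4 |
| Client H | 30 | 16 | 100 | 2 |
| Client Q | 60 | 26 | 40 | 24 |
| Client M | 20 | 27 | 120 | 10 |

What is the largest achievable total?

5620

Treat each block as its own option and order by rate: Client M/T1 27 > Client Q/T1 26 > Client Q/T2 24 > Client H/T1 16 > Client Y/T1 14 > Client Y/T2 12 > Client M/T2 10 > Client Z/T1 9 > Client Z/T2 4 > Client H/T2 2.
Fill Client M T1 block (20 at 27) ; 320 left.
Fill Client Q T1 block (60 at 26) ; 260 left.
Client Q T2 at 24: fill all 40 ; 220 left.
Fill Client H T1 block (30 at 16) ; 190 left.
Client Y/T1 (14): +20 ; 170 left.
Client Y T2 at 12: fill all 50 ; 120 left.
Client M/T2 (10): +120 ; 0 left.
Total = 27×20 + 26×60 + 24×40 + 16×30 + 14×20 + 12×50 + 10×120 = 5620.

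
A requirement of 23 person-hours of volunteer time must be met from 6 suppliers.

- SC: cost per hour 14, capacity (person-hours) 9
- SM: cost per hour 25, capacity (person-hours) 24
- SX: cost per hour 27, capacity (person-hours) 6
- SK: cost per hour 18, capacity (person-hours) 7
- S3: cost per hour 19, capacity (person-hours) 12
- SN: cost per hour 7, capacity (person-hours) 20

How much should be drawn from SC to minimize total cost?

Cheapest first:
SN (7): use full 20 ; 3 person-hours to go.
SC (14): take the remaining 3 ; done.
SK, S3, SM, SX: unused.

3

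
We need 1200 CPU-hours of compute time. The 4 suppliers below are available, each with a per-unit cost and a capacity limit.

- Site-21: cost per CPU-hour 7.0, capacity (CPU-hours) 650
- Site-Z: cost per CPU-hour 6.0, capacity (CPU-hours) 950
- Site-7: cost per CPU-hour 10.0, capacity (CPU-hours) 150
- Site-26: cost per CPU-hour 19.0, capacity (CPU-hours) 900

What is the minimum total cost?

Use suppliers in increasing cost order.
Take 950 from Site-Z at 6.0 → need 250 more.
Take 250 from Site-21 at 7.0 to finish.
Site-7, Site-26: unused.
Cost = 950×6.0 + 250×7.0 = 7450.

7450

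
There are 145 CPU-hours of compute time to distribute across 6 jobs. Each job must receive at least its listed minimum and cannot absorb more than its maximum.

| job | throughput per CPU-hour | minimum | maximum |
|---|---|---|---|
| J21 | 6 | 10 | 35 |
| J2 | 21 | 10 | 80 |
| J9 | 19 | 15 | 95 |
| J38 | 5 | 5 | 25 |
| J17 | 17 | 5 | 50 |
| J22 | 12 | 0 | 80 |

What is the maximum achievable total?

2705

Meeting every minimum uses 10+10+15+5+5+0 = 45 CPU-hours, leaving 100.
Rank by throughput per CPU-hour: J2 21 > J9 19 > J17 17 > J22 12 > J21 6 > J38 5.
Give J2 70 more to hit its cap of 80 — 30 left.
J9 has room for 80 more but only 30 remain, so it gets 45.
Total = 6×10 + 21×80 + 19×45 + 5×5 + 17×5 = 2705.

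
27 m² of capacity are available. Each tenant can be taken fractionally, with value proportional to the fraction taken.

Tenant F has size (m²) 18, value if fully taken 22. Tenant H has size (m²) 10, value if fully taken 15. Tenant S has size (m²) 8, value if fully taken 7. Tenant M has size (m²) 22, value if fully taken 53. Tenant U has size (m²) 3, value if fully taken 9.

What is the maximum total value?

Rank by value-to-size ratio: Tenant U 9/3≈3, Tenant M 53/22≈2.41, Tenant H 15/10≈1.5, Tenant F 22/18≈1.22, Tenant S 7/8≈0.875.
All 3 m² of Tenant U fit (value 9) ; 24 remain.
All 22 m² of Tenant M fit (value 53) ; 2 remain.
Only 2 m² remain; take 2/10 of Tenant H for value 15×2/10 = 3.
Total value = 65.

65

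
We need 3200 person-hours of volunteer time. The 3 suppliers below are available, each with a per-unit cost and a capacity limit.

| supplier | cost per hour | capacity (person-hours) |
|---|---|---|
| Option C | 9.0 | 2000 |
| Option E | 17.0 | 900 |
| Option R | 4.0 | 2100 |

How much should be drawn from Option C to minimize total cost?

Use suppliers in increasing cost order.
Option R (4.0): use full 2100 → 1100 person-hours to go.
Option C at 9.0: take 1100 of its 2000 → requirement met.
Option E: unused.

1100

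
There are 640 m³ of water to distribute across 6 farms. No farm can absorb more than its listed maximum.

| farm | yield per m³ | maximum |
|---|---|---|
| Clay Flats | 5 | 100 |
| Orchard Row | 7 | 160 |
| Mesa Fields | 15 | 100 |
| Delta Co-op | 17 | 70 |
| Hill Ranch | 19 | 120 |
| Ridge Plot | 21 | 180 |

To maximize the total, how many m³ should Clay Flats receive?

Rank by yield per m³: Ridge Plot 21 > Hill Ranch 19 > Delta Co-op 17 > Mesa Fields 15 > Orchard Row 7 > Clay Flats 5.
Give Ridge Plot 180 to hit its cap of 180 ; 460 left.
Hill Ranch takes 120 to reach its cap of 120 ; 340 left.
Delta Co-op: +70 to 70 (cap) ; 270 left.
Mesa Fields: +100 to 100 (cap) ; 170 left.
Give Orchard Row 160 to hit its cap of 160 ; 10 left.
Clay Flats has room for 100 but only 10 remain, so it gets 10.

10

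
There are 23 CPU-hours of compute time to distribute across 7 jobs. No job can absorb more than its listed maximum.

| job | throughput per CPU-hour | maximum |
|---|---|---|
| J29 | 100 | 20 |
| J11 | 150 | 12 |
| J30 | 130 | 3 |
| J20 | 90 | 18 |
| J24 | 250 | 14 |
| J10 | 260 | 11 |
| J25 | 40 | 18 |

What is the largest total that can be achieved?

5860

Rank by throughput per CPU-hour: J10 260 > J24 250 > J11 150 > J30 130 > J29 100 > J20 90 > J25 40.
J10: +11 to 11 (cap) ; 12 left.
J24 has room for 14 but only 12 remain, so it gets 12.
Total = 250×12 + 260×11 = 5860.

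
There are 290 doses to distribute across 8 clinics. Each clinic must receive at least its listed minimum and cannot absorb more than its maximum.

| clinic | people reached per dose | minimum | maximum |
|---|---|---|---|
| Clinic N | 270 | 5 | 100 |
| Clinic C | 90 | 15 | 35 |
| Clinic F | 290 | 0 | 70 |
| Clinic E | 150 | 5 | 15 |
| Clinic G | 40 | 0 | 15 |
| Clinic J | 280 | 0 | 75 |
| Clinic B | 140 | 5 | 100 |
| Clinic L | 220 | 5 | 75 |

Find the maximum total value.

Meeting every minimum uses 5+15+0+5+0+0+5+5 = 35 doses, leaving 255.
Rank by people reached per dose: Clinic F 290 > Clinic J 280 > Clinic N 270 > Clinic L 220 > Clinic E 150 > Clinic B 140 > Clinic C 90 > Clinic G 40.
Clinic F takes 70 more to reach its cap of 70 — 185 left.
Clinic J: +75 to 75 (cap) — 110 left.
Clinic N takes 95 more to reach its cap of 100 — 15 left.
Clinic L: +15 (room for 70) → 20. Pool exhausted.
Total = 270×100 + 90×15 + 290×70 + 150×5 + 280×75 + 140×5 + 220×20 = 75500.

75500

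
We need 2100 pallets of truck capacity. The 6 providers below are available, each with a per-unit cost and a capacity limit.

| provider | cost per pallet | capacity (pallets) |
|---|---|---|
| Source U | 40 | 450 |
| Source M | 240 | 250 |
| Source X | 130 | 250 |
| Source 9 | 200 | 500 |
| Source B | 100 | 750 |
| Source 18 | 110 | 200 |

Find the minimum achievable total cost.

237500

Cheapest first:
Source U (40): use full 450 — 1650 pallets to go.
Source B at 100: take all 750 pallets — 900 still needed.
Source 18 (110): use full 200 — 700 pallets to go.
Source X (130): use full 250 — 450 pallets to go.
Source 9 at 200: take 450 of its 500 — requirement met.
Source M: unused.
Cost = 450×40 + 750×100 + 200×110 + 250×130 + 450×200 = 237500.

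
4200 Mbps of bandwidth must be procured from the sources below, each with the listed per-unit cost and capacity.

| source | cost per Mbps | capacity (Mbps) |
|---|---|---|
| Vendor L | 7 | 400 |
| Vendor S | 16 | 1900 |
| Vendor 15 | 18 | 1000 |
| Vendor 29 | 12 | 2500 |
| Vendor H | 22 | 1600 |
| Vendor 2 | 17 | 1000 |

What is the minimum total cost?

53600

Fill from the cheapest source first.
Vendor L at 7: take all 400 Mbps ; 3800 still needed.
Vendor 29 at 12: take all 2500 Mbps ; 1300 still needed.
Take 1300 from Vendor S at 16 to finish.
Vendor 2, Vendor 15, Vendor H: unused.
Cost = 400×7 + 2500×12 + 1300×16 = 53600.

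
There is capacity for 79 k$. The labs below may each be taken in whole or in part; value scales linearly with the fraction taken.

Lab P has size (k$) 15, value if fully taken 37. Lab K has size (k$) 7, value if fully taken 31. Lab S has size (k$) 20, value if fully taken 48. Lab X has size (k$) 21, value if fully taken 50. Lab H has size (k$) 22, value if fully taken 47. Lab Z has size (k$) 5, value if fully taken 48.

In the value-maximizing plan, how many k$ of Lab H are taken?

11

Rank by value-to-size ratio: Lab Z 48/5≈9.6, Lab K 31/7≈4.43, Lab P 37/15≈2.47, Lab S 48/20≈2.4, Lab X 50/21≈2.38, Lab H 47/22≈2.14.
Take all of Lab Z (5 k$, value 48) — 74 k$ left.
All 7 k$ of Lab K fit (value 31) — 67 remain.
Lab P: take in full, 15 k$ for value 37 — 52 left.
Lab S: take in full, 20 k$ for value 48 — 32 left.
All 21 k$ of Lab X fit (value 50) — 11 remain.
Only 11 k$ remain; take 11/22 of Lab H for value 47×11/22 = 23.5.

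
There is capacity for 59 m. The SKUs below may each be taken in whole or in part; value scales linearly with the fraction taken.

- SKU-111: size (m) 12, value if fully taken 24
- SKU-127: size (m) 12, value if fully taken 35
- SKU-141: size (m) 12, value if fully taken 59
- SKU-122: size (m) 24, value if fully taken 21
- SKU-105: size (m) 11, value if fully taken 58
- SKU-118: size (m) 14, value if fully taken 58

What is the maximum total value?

Sort by value density: SKU-105 58/11≈5.27, SKU-141 59/12≈4.92, SKU-118 58/14≈4.14, SKU-127 35/12≈2.92, SKU-111 24/12≈2, SKU-122 21/24≈0.875.
All 11 m of SKU-105 fit (value 58) ; 48 remain.
SKU-141: take in full, 12 m for value 59 ; 36 left.
All 14 m of SKU-118 fit (value 58) ; 22 remain.
Take all of SKU-127 (12 m, value 35) ; 10 m left.
Only 10 m remain; take 10/12 of SKU-111 for value 24×10/12 = 20.
Total value = 230.

230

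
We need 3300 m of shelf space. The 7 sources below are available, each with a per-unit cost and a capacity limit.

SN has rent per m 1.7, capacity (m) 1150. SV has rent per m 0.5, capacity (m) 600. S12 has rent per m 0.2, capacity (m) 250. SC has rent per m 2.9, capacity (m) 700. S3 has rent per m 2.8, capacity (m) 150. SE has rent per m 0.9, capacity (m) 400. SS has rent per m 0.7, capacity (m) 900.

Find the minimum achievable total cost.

Cheapest first:
Take 250 from S12 at 0.2 — need 3050 more.
SV (0.5): use full 600 — 2450 m to go.
Take 900 from SS at 0.7 — need 1550 more.
SE (0.9): use full 400 — 1150 m to go.
SN at 1.7: take all 1150 m — 0 still needed.
S3, SC: unused.
Cost = 250×0.2 + 600×0.5 + 900×0.7 + 400×0.9 + 1150×1.7 = 3295.

3295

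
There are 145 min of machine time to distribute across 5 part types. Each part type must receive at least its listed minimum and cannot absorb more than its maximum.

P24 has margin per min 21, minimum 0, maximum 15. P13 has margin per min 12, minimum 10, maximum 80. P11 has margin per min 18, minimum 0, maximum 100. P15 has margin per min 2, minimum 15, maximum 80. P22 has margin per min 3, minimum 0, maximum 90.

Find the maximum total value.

Meeting every minimum uses 0+10+0+15+0 = 25 min, leaving 120.
Highest margin per min first: P24 21 > P11 18 > P13 12 > P22 3 > P15 2.
P24 takes 15 more to reach its cap of 15 — 105 left.
Give P11 100 more to hit its cap of 100 — 5 left.
Only 5 left; P13 takes them to reach 15.
Total = 21×15 + 12×15 + 18×100 + 2×15 = 2325.

2325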